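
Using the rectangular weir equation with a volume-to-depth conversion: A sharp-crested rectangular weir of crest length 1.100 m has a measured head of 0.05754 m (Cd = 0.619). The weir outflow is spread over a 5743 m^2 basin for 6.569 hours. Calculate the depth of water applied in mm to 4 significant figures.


Approach: apply the rectangular weir equation with a volume-to-depth conversion, Q = (2/3)*Cd*L*sqrt(2g)*H^1.5; d = Q*t/A * 1000.
Step 1 — weir discharge:
  Q = (2/3)*0.619*1.100*sqrt(2*9.81)*0.05754^1.5 = 0.0277521 m^3/s
Step 2 — volume: V = 0.0277521 * 6.569*3600 = 656.294 m^3
Step 3 — depth: d = V/A * 1000 = 656.294/5743 * 1000 = 114.3 mm
Therefore the depth of water applied = 114.3 mm.


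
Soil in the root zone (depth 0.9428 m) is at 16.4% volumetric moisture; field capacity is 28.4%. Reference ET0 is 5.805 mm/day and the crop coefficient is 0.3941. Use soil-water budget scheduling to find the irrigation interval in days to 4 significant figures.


Approach: apply soil-water budget scheduling, SMD = (FC-theta)/100*depth*1000; ETc = ET0*Kc; interval = SMD/ETc.
Step 1 — soil moisture deficit:
  SMD = (28.4 - 16.4)/100 * 0.9428 * 1000 = 113.136 mm
Step 2 — daily crop ET (ETc = ET0*Kc):
  ETc = 5.805 * 0.3941 = 2.28775 mm/day
Step 3 — irrigation interval (SMD/ETc):
  interval = 113.136 / 2.28775 = 49.45 days
Therefore the irrigation interval = 49.45 days.


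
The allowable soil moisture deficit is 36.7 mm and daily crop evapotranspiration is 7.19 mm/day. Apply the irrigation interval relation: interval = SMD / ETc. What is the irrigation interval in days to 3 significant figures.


interval = 36.7 / 7.19 = 5.10 days
Therefore the irrigation interval = 5.10 days.


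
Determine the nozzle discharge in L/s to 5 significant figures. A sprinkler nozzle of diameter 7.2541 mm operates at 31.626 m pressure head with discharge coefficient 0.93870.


Approach: apply the orifice equation, Q = Cd*A*sqrt(2*g*h), A = pi*(d/2)^2.
A = pi*(7.2541e-3/2)^2 = 4.132920e-05 m^2
Q = 0.93870 * 4.132920e-05 * sqrt(2*9.81*31.626) * 1000 = 0.96640 L/s
Therefore the nozzle discharge = 0.96640 L/s.


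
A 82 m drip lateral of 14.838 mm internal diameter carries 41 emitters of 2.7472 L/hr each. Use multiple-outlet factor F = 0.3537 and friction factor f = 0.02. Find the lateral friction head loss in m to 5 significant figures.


Approach: apply Darcy-Weisbach with the multiple-outlet F-factor, Q = n*q/(3600*1000) m^3/s; v = Q/A; hf = F*f*(L/D)*(v^2/(2g)).
Q = 41*2.7472/(3600*1000) = 3.128756e-05 m^3/s
A = pi*(14.838e-3/2)^2 = 1.729182e-04 m^2, so v = Q/A = 0.1809385 m/s
hf = 0.3537*0.02*(82/0.014838)*(0.1809385^2/(2*9.81)) = 0.065233 m
Therefore the lateral friction head loss = 0.065233 m.


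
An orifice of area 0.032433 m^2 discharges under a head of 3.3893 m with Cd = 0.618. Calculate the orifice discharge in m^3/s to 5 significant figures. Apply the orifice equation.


Approach: apply the orifice equation, Q = Cd*A*sqrt(2*g*h).
Q = 0.618 * 0.032433 * sqrt(2*9.81*3.3893) = 0.16345 m^3/s
Therefore the orifice discharge = 0.16345 m^3/s.


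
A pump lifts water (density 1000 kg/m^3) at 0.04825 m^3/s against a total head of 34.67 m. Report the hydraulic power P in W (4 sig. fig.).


Approach: apply the hydraulic power relation, P = rho*g*Q*H.
P = 1000 * 9.81 * 0.04825 * 34.67 = 16410 W
Therefore the hydraulic power P = 16410 W.


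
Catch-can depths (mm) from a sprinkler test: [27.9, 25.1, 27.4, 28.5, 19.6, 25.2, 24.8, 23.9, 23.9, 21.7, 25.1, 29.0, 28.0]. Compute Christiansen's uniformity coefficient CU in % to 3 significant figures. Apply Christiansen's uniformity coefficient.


Approach: apply Christiansen's uniformity coefficient, CU = (1 - mean_abs_deviation/mean)*100.
mean = 25.392 mm
mean |d_i - mean| = 2.1290 mm
CU = (1 - 2.1290/25.392)*100 = 91.6 %
Therefore Christiansen's uniformity coefficient CU = 91.6 %.


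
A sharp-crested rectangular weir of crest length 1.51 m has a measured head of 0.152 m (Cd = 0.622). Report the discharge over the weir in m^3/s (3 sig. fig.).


Approach: apply the rectangular weir equation, Q = (2/3)*Cd*L*sqrt(2g)*H^1.5.
Q = (2/3)*0.622*1.51*sqrt(2*9.81)*0.152^1.5 = 0.164 m^3/s
Therefore the discharge over the weir = 0.164 m^3/s.


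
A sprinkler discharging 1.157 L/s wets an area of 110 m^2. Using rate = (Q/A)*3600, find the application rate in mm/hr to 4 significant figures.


rate = (1.157 / 110) * 3600 = 37.87 mm/hr
Therefore the application rate = 37.87 mm/hr.


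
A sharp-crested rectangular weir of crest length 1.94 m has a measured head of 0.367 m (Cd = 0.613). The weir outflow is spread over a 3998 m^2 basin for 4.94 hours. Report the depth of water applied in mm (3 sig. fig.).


Approach: apply the rectangular weir equation with a volume-to-depth conversion, Q = (2/3)*Cd*L*sqrt(2g)*H^1.5; d = Q*t/A * 1000.
Step 1 — weir discharge:
  Q = (2/3)*0.613*1.94*sqrt(2*9.81)*0.367^1.5 = 0.78076 m^3/s
Step 2 — volume: V = 0.78076 * 4.94*3600 = 13885 m^3
Step 3 — depth: d = V/A * 1000 = 13885/3998 * 1000 = 3470 mm
Therefore the depth of water applied = 3470 mm.


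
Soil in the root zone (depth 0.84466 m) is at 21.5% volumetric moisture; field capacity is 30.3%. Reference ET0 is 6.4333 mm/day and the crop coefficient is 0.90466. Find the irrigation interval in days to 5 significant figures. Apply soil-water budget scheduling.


Approach: apply soil-water budget scheduling, SMD = (FC-theta)/100*depth*1000; ETc = ET0*Kc; interval = SMD/ETc.
Step 1 — soil moisture deficit:
  SMD = (30.3 - 21.5)/100 * 0.84466 * 1000 = 74.33008 mm
Step 2 — daily crop ET (ETc = ET0*Kc):
  ETc = 6.4333 * 0.90466 = 5.819949 mm/day
Step 3 — irrigation interval (SMD/ETc):
  interval = 74.33008 / 5.819949 = 12.772 days
Therefore the irrigation interval = 12.772 days.


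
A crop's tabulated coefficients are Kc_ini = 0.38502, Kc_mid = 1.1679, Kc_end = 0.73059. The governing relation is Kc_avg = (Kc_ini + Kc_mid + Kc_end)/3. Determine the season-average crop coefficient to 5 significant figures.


Kc_avg = (0.38502 + 1.1679 + 0.73059)/3 = 0.76117
Therefore the season-average crop coefficient = 0.76117.


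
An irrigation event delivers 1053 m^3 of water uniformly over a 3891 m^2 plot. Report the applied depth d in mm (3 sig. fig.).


Approach: apply depth from volume over area, d = (V/A)*1000.
d = (1053 / 3891) * 1000 = 271 mm
Therefore the applied depth d = 271 mm.


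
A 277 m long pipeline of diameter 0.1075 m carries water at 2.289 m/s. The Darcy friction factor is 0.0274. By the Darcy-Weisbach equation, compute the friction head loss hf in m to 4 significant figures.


Approach: apply the Darcy-Weisbach equation, hf = f*(L/D)*(v^2/(2g)).
hf = 0.0274 * (277/0.1075) * (2.289^2 / (2*9.81))
hf = 18.85 m
Therefore the friction head loss hf = 18.85 m.


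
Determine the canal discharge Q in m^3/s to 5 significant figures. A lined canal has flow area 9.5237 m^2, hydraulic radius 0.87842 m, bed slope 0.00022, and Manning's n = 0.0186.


Approach: apply Manning's equation, Q = (1/n)*A*R^(2/3)*S^(1/2).
Q = (1/0.0186) * 9.5237 * 0.87842^(2/3) * 0.00022^(1/2) = 6.9658 m^3/s
Therefore the canal discharge Q = 6.9658 m^3/s.


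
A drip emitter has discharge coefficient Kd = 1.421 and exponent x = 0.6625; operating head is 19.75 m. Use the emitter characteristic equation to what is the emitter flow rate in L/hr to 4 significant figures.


Approach: apply the emitter characteristic equation, q = Kd * h^x.
q = 1.421 * 19.75^0.6625 = 10.25 L/hr
Therefore the emitter flow rate = 10.25 L/hr.


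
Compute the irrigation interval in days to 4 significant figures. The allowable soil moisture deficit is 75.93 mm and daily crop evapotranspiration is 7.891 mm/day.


Approach: apply the irrigation interval relation, interval = SMD / ETc.
interval = 75.93 / 7.891 = 9.622 days
Therefore the irrigation interval = 9.622 days.


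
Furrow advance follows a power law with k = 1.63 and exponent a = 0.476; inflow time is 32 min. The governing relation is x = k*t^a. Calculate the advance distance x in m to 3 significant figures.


x = 1.63 * 32^0.476 = 8.48 m
Therefore the advance distance x = 8.48 m.


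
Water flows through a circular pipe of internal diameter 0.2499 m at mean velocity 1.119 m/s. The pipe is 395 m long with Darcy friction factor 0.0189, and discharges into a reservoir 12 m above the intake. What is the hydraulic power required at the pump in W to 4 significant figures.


Approach: apply continuity + Darcy-Weisbach + hydraulic power, Q = A*v; hf = f*(L/D)*(v^2/(2g)); H = static + hf; P = rho*g*Q*H.
Step 1 — flow rate (continuity, Q = A*v):
  A = pi*(0.2499/2)^2 = 0.0490481 m^2
  Q = 0.0490481 * 1.119 = 0.0548848 m^3/s
Step 2 — friction head loss (Darcy-Weisbach):
  hf = 0.0189 * (395/0.2499) * (1.119^2 / (2*9.81))
  hf = 1.90657 m
Step 3 — total head: H = 12 + 1.90657 = 13.9066 m
Step 4 — hydraulic power (P = rho*g*Q*H):
  P = 1000 * 9.81 * 0.0548848 * 13.9066 = 7488 W
Therefore the hydraulic power required at the pump = 7488 W.


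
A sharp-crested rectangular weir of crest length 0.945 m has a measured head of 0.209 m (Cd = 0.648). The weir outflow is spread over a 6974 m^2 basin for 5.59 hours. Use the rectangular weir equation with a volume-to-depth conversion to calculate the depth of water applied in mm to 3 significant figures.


Approach: apply the rectangular weir equation with a volume-to-depth conversion, Q = (2/3)*Cd*L*sqrt(2g)*H^1.5; d = Q*t/A * 1000.
Step 1 — weir discharge:
  Q = (2/3)*0.648*0.945*sqrt(2*9.81)*0.209^1.5 = 0.17278 m^3/s
Step 2 — volume: V = 0.17278 * 5.59*3600 = 3477.0 m^3
Step 3 — depth: d = V/A * 1000 = 3477.0/6974 * 1000 = 499 mm
Therefore the depth of water applied = 499 mm.


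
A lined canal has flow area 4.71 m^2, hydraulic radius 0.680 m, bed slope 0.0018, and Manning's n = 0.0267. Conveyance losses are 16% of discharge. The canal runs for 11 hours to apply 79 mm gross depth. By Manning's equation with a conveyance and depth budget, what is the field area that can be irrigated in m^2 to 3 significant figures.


Approach: apply Manning's equation with a conveyance and depth budget, Q = (1/n)*A*R^(2/3)*S^(1/2); Q_field = Q*(1-loss); Area = Q_field*t/(d/1000).
Step 1 — canal discharge (Manning's equation):
  Q = (1/0.0267) * 4.71 * 0.680^(2/3) * 0.0018^(1/2) = 5.7874 m^3/s
Step 2 — delivered flow: Q_field = 5.7874*(1 - 16/100) = 4.8614 m^3/s
Step 3 — volume delivered: V = 4.8614 * 11*3600 = 192510 m^3
Step 4 — area served: A = V / (depth/1000) = 192510 / 0.079 = 2440000 m^2
Therefore the field area that can be irrigated = 2440000 m^2.


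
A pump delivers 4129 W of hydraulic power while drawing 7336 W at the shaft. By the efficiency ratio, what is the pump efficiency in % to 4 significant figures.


Approach: apply the efficiency ratio, eta = (P_out/P_in)*100.
eta = (4129 / 7336) * 100 = 56.28 %
Therefore the pump efficiency = 56.28 %.


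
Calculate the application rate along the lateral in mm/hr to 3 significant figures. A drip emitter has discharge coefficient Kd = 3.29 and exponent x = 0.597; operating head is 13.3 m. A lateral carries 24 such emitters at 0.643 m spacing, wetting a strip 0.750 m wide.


Approach: apply the emitter equation with a lateral mass balance, q = Kd*h^x; Q = n*q; rate = Q/(n*spacing*width).
Step 1 — single emitter flow (q = Kd*h^x):
  q = 3.29 * 13.3^0.597 = 15.422 L/hr
Step 2 — total lateral flow: Q = 24 * 15.422 = 370.12 L/hr
Step 3 — wetted area: A = 24 * 0.643 * 0.750 = 11.574 m^2
Step 4 — application rate: Q/A = 370.12/11.574 = 32.0 mm/hr
Therefore the application rate along the lateral = 32.0 mm/hr.


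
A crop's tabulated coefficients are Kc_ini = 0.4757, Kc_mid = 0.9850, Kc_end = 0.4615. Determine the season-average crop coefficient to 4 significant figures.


Approach: apply a simple seasonal average, Kc_avg = (Kc_ini + Kc_mid + Kc_end)/3.
Kc_avg = (0.4757 + 0.9850 + 0.4615)/3 = 0.6407
Therefore the season-average crop coefficient = 0.6407.


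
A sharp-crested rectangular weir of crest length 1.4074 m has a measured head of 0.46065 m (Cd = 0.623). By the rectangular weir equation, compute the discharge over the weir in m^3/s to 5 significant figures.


Approach: apply the rectangular weir equation, Q = (2/3)*Cd*L*sqrt(2g)*H^1.5.
Q = (2/3)*0.623*1.4074*sqrt(2*9.81)*0.46065^1.5 = 0.80951 m^3/s
Therefore the discharge over the weir = 0.80951 m^3/s.


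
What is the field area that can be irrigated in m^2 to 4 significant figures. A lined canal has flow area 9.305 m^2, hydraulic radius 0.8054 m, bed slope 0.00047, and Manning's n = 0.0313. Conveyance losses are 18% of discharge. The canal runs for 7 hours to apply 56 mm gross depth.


Approach: apply Manning's equation with a conveyance and depth budget, Q = (1/n)*A*R^(2/3)*S^(1/2); Q_field = Q*(1-loss); Area = Q_field*t/(d/1000).
Step 1 — canal discharge (Manning's equation):
  Q = (1/0.0313) * 9.305 * 0.8054^(2/3) * 0.00047^(1/2) = 5.57907 m^3/s
Step 2 — delivered flow: Q_field = 5.57907*(1 - 18/100) = 4.57484 m^3/s
Step 3 — volume delivered: V = 4.57484 * 7*3600 = 115286 m^3
Step 4 — area served: A = V / (depth/1000) = 115286 / 0.056 = 2059000 m^2
Therefore the field area that can be irrigated = 2059000 m^2.


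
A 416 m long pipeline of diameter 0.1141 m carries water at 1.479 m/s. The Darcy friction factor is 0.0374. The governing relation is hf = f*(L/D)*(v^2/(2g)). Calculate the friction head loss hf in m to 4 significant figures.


hf = 0.0374 * (416/0.1141) * (1.479^2 / (2*9.81))
hf = 15.20 m
Therefore the friction head loss hf = 15.20 m.


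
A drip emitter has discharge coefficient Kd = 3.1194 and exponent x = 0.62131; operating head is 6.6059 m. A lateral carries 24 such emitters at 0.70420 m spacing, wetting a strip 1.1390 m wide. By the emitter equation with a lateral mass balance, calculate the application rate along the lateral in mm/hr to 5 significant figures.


Approach: apply the emitter equation with a lateral mass balance, q = Kd*h^x; Q = n*q; rate = Q/(n*spacing*width).
Step 1 — single emitter flow (q = Kd*h^x):
  q = 3.1194 * 6.6059^0.62131 = 10.08099 L/hr
Step 2 — total lateral flow: Q = 24 * 10.08099 = 241.9437 L/hr
Step 3 — wetted area: A = 24 * 0.70420 * 1.1390 = 19.25001 m^2
Step 4 — application rate: Q/A = 241.9437/19.25001 = 12.568 mm/hr
Therefore the application rate along the lateral = 12.568 mm/hr.


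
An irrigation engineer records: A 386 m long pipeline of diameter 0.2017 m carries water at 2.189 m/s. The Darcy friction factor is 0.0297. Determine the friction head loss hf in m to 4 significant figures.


Approach: apply the Darcy-Weisbach equation, hf = f*(L/D)*(v^2/(2g)).
hf = 0.0297 * (386/0.2017) * (2.189^2 / (2*9.81))
hf = 13.88 m
Therefore the friction head loss hf = 13.88 m.


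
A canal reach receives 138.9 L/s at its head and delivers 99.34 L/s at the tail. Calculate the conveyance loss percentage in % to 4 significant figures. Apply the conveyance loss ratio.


Approach: apply the conveyance loss ratio, loss% = ((Q_head - Q_tail)/Q_head)*100.
loss = ((138.9 - 99.34)/138.9)*100 = 28.48 %
Therefore the conveyance loss percentage = 28.48 %.


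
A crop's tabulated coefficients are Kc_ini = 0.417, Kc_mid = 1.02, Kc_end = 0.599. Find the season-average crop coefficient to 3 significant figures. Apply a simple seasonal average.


Approach: apply a simple seasonal average, Kc_avg = (Kc_ini + Kc_mid + Kc_end)/3.
Kc_avg = (0.417 + 1.02 + 0.599)/3 = 0.679
Therefore the season-average crop coefficient = 0.679.


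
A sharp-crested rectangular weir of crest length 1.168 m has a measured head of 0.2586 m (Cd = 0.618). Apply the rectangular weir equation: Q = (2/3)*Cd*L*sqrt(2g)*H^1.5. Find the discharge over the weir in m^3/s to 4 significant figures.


Q = (2/3)*0.618*1.168*sqrt(2*9.81)*0.2586^1.5 = 0.2803 m^3/s
Therefore the discharge over the weir = 0.2803 m^3/s.


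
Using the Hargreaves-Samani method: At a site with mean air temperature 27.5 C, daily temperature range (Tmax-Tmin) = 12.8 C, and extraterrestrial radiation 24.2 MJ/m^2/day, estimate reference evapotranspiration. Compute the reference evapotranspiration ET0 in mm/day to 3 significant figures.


Approach: apply the Hargreaves-Samani method, ET0 = 0.0023*(Tmean+17.8)*sqrt(Tmax-Tmin)*0.408*Ra.
ET0 = 0.0023*(27.5+17.8)*sqrt(12.8)*0.408*24.2 = 3.68 mm/day
Therefore the reference evapotranspiration ET0 = 3.68 mm/day.


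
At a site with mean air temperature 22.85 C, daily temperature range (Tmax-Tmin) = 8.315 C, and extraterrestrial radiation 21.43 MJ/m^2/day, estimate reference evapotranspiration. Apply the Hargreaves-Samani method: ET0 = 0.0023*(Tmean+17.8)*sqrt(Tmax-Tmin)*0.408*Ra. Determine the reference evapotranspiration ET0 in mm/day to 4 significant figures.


ET0 = 0.0023*(22.85+17.8)*sqrt(8.315)*0.408*21.43 = 2.357 mm/day
Therefore the reference evapotranspiration ET0 = 2.357 mm/day.


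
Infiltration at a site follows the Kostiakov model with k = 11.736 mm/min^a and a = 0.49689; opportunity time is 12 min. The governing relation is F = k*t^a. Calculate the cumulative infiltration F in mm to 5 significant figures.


F = 11.736 * 12^0.49689 = 40.342 mm
Therefore the cumulative infiltration F = 40.342 mm.


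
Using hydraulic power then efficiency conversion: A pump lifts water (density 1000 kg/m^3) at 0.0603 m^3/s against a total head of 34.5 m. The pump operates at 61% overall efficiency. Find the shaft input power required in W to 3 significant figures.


Approach: apply hydraulic power then efficiency conversion, P = rho*g*Q*H; P_in = P/eta.
Step 1 — hydraulic power (P = rho*g*Q*H):
  P = 1000 * 9.81 * 0.0603 * 34.5 = 20408 W
Step 2 — input power: P_in = P/eta = 20408 / 0.61 = 33500 W
Therefore the shaft input power required = 33500 W.


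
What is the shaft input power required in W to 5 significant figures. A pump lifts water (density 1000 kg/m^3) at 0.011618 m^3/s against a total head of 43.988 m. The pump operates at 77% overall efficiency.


Approach: apply hydraulic power then efficiency conversion, P = rho*g*Q*H; P_in = P/eta.
Step 1 — hydraulic power (P = rho*g*Q*H):
  P = 1000 * 9.81 * 0.011618 * 43.988 = 5013.426 W
Step 2 — input power: P_in = P/eta = 5013.426 / 0.77 = 6510.9 W
Therefore the shaft input power required = 6510.9 W.


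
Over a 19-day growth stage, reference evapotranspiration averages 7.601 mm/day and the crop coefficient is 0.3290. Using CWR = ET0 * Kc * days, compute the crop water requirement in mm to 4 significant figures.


CWR = 7.601 * 0.3290 * 19 = 47.51 mm
Therefore the crop water requirement = 47.51 mm.


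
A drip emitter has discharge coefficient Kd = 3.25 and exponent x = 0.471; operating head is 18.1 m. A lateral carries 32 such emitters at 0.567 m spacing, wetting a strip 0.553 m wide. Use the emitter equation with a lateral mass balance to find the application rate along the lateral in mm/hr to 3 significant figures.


Approach: apply the emitter equation with a lateral mass balance, q = Kd*h^x; Q = n*q; rate = Q/(n*spacing*width).
Step 1 — single emitter flow (q = Kd*h^x):
  q = 3.25 * 18.1^0.471 = 12.713 L/hr
Step 2 — total lateral flow: Q = 32 * 12.713 = 406.82 L/hr
Step 3 — wetted area: A = 32 * 0.567 * 0.553 = 10.034 m^2
Step 4 — application rate: Q/A = 406.82/10.034 = 40.5 mm/hr
Therefore the application rate along the lateral = 40.5 mm/hr.


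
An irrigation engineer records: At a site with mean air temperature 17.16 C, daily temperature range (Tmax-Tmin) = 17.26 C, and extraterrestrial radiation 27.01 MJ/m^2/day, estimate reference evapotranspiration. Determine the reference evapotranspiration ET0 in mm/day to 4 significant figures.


Approach: apply the Hargreaves-Samani method, ET0 = 0.0023*(Tmean+17.8)*sqrt(Tmax-Tmin)*0.408*Ra.
ET0 = 0.0023*(17.16+17.8)*sqrt(17.26)*0.408*27.01 = 3.681 mm/day
Therefore the reference evapotranspiration ET0 = 3.681 mm/day.


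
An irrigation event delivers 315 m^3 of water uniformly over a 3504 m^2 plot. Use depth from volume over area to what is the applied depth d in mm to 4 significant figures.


Approach: apply depth from volume over area, d = (V/A)*1000.
d = (315 / 3504) * 1000 = 89.90 mm
Therefore the applied depth d = 89.90 mm.


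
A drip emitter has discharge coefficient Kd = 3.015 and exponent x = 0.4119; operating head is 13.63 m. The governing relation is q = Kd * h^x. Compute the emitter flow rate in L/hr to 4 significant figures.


q = 3.015 * 13.63^0.4119 = 8.843 L/hr
Therefore the emitter flow rate = 8.843 L/hr.


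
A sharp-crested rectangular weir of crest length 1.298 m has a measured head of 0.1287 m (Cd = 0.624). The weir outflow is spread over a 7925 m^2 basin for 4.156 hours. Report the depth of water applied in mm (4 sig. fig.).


Approach: apply the rectangular weir equation with a volume-to-depth conversion, Q = (2/3)*Cd*L*sqrt(2g)*H^1.5; d = Q*t/A * 1000.
Step 1 — weir discharge:
  Q = (2/3)*0.624*1.298*sqrt(2*9.81)*0.1287^1.5 = 0.110430 m^3/s
Step 2 — volume: V = 0.110430 * 4.156*3600 = 1652.20 m^3
Step 3 — depth: d = V/A * 1000 = 1652.20/7925 * 1000 = 208.5 mm
Therefore the depth of water applied = 208.5 mm.


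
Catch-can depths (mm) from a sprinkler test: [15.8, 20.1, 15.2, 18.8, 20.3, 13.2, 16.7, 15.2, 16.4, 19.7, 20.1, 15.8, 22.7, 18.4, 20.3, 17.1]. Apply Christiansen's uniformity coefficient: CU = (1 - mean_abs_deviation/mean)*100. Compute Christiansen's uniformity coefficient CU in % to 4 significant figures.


mean = 17.8625 mm
mean |d_i - mean| = 2.18750 mm
CU = (1 - 2.18750/17.8625)*100 = 87.75 %
Therefore Christiansen's uniformity coefficient CU = 87.75 %.


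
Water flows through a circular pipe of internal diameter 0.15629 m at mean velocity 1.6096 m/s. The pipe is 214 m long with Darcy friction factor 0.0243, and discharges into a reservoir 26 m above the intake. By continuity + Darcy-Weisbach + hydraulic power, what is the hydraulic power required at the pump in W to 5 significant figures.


Approach: apply continuity + Darcy-Weisbach + hydraulic power, Q = A*v; hf = f*(L/D)*(v^2/(2g)); H = static + hf; P = rho*g*Q*H.
Step 1 — flow rate (continuity, Q = A*v):
  A = pi*(0.15629/2)^2 = 0.01918458 m^2
  Q = 0.01918458 * 1.6096 = 0.03087950 m^3/s
Step 2 — friction head loss (Darcy-Weisbach):
  hf = 0.0243 * (214/0.15629) * (1.6096^2 / (2*9.81))
  hf = 4.393653 m
Step 3 — total head: H = 26 + 4.393653 = 30.39365 m
Step 4 — hydraulic power (P = rho*g*Q*H):
  P = 1000 * 9.81 * 0.03087950 * 30.39365 = 9207.1 W
Therefore the hydraulic power required at the pump = 9207.1 W.


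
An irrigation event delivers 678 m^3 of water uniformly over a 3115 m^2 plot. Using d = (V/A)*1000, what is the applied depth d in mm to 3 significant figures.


d = (678 / 3115) * 1000 = 218 mm
Therefore the applied depth d = 218 mm.


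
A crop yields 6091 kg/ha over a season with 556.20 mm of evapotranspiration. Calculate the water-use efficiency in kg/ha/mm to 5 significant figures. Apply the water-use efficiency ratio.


Approach: apply the water-use efficiency ratio, WUE = yield/ET.
WUE = 6091 / 556.20 = 10.951 kg/ha/mm
Therefore the water-use efficiency = 10.951 kg/ha/mm.


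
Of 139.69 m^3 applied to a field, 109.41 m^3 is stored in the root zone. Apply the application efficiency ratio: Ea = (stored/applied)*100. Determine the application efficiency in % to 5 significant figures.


Ea = (109.41/139.69)*100 = 78.323 %
Therefore the application efficiency = 78.323 %.


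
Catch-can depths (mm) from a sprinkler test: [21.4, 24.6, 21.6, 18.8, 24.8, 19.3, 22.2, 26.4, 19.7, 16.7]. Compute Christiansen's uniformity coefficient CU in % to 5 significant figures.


Approach: apply Christiansen's uniformity coefficient, CU = (1 - mean_abs_deviation/mean)*100.
mean = 21.55000 mm
mean |d_i - mean| = 2.370000 mm
CU = (1 - 2.370000/21.55000)*100 = 89.002 %
Therefore Christiansen's uniformity coefficient CU = 89.002 %.


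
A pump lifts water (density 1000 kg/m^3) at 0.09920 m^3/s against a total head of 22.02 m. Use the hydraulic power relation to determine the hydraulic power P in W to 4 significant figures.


Approach: apply the hydraulic power relation, P = rho*g*Q*H.
P = 1000 * 9.81 * 0.09920 * 22.02 = 21430 W
Therefore the hydraulic power P = 21430 W.


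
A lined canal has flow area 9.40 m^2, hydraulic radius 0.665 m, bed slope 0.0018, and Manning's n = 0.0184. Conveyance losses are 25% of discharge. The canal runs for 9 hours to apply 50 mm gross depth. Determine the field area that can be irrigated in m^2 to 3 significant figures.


Approach: apply Manning's equation with a conveyance and depth budget, Q = (1/n)*A*R^(2/3)*S^(1/2); Q_field = Q*(1-loss); Area = Q_field*t/(d/1000).
Step 1 — canal discharge (Manning's equation):
  Q = (1/0.0184) * 9.40 * 0.665^(2/3) * 0.0018^(1/2) = 16.513 m^3/s
Step 2 — delivered flow: Q_field = 16.513*(1 - 25/100) = 12.385 m^3/s
Step 3 — volume delivered: V = 12.385 * 9*3600 = 401270 m^3
Step 4 — area served: A = V / (depth/1000) = 401270 / 0.05 = 8030000 m^2
Therefore the field area that can be irrigated = 8030000 m^2.


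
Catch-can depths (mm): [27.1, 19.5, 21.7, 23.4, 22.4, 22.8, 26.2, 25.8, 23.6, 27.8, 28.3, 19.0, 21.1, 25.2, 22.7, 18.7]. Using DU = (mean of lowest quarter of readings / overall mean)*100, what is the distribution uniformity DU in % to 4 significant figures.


sorted lowest 4 of 16: [18.7, 19.0, 19.5, 21.1] -> mean = 19.5750 mm
overall mean = 23.4563 mm
DU = (19.5750/23.4563)*100 = 83.45 %
Therefore the distribution uniformity DU = 83.45 %.


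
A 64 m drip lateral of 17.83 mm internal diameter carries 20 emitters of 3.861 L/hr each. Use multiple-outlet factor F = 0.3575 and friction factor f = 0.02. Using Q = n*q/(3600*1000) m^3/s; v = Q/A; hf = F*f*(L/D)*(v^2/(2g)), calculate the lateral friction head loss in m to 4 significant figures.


Q = 20*3.861/(3600*1000) = 2.14500e-05 m^3/s
A = pi*(17.83e-3/2)^2 = 2.49685e-04 m^2, so v = Q/A = 0.0859082 m/s
hf = 0.3575*0.02*(64/0.01783)*(0.0859082^2/(2*9.81)) = 0.009654 m
Therefore the lateral friction head loss = 0.009654 m.


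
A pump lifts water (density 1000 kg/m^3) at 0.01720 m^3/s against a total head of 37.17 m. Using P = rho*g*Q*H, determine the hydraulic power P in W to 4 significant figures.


P = 1000 * 9.81 * 0.01720 * 37.17 = 6272 W
Therefore the hydraulic power P = 6272 W.


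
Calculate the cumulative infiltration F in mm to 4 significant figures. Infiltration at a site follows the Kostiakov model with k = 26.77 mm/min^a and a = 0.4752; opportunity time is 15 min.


Approach: apply the Kostiakov infiltration equation, F = k*t^a.
F = 26.77 * 15^0.4752 = 96.95 mm
Therefore the cumulative infiltration F = 96.95 mm.


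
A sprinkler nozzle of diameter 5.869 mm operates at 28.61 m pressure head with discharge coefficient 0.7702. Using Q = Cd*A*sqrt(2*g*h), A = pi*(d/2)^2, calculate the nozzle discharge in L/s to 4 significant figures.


A = pi*(5.869e-3/2)^2 = 2.70532e-05 m^2
Q = 0.7702 * 2.70532e-05 * sqrt(2*9.81*28.61) * 1000 = 0.4937 L/s
Therefore the nozzle discharge = 0.4937 L/s.


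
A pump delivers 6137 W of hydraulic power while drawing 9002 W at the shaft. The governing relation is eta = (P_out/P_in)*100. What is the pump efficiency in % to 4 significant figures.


eta = (6137 / 9002) * 100 = 68.17 %
Therefore the pump efficiency = 68.17 %.


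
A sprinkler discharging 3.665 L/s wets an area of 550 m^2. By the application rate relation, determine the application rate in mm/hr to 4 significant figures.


Approach: apply the application rate relation, rate = (Q/A)*3600.
rate = (3.665 / 550) * 3600 = 23.99 mm/hr
Therefore the application rate = 23.99 mm/hr.


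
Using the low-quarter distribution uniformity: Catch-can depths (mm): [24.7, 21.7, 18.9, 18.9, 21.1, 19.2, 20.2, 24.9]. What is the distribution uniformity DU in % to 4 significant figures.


Approach: apply the low-quarter distribution uniformity, DU = (mean of lowest quarter of readings / overall mean)*100.
sorted lowest 2 of 8: [18.9, 18.9] -> mean = 18.9000 mm
overall mean = 21.2000 mm
DU = (18.9000/21.2000)*100 = 89.15 %
Therefore the distribution uniformity DU = 89.15 %.


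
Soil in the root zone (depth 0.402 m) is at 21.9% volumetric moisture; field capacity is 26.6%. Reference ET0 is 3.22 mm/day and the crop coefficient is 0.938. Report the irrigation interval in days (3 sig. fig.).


Approach: apply soil-water budget scheduling, SMD = (FC-theta)/100*depth*1000; ETc = ET0*Kc; interval = SMD/ETc.
Step 1 — soil moisture deficit:
  SMD = (26.6 - 21.9)/100 * 0.402 * 1000 = 18.894 mm
Step 2 — daily crop ET (ETc = ET0*Kc):
  ETc = 3.22 * 0.938 = 3.0204 mm/day
Step 3 — irrigation interval (SMD/ETc):
  interval = 18.894 / 3.0204 = 6.26 days
Therefore the irrigation interval = 6.26 days.


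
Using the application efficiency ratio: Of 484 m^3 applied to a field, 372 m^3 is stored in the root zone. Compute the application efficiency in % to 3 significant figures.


Approach: apply the application efficiency ratio, Ea = (stored/applied)*100.
Ea = (372/484)*100 = 76.9 %
Therefore the application efficiency = 76.9 %.


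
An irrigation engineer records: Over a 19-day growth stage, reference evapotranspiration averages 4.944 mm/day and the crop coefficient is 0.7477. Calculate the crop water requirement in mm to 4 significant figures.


Approach: apply the crop water requirement relation, CWR = ET0 * Kc * days.
CWR = 4.944 * 0.7477 * 19 = 70.24 mm
Therefore the crop water requirement = 70.24 mm.


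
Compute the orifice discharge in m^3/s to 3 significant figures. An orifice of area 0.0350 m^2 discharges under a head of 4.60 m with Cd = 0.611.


Approach: apply the orifice equation, Q = Cd*A*sqrt(2*g*h).
Q = 0.611 * 0.0350 * sqrt(2*9.81*4.60) = 0.203 m^3/s
Therefore the orifice discharge = 0.203 m^3/s.


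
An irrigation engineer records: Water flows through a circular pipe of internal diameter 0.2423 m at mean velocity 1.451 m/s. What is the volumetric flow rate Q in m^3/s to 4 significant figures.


Approach: apply the continuity equation for pipe flow, Q = A * v with A = pi*(D/2)^2.
A = pi*(0.2423/2)^2 = 0.0461102 m^2
Q = 0.0461102 * 1.451 = 0.06691 m^3/s
Therefore the volumetric flow rate Q = 0.06691 m^3/s.


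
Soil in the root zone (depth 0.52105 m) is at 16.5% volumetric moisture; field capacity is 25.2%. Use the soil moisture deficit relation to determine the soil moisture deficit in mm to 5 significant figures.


Approach: apply the soil moisture deficit relation, SMD = (FC - theta)/100 * depth * 1000.
SMD = (25.2 - 16.5)/100 * 0.52105 * 1000 = 45.331 mm
Therefore the soil moisture deficit = 45.331 mm.


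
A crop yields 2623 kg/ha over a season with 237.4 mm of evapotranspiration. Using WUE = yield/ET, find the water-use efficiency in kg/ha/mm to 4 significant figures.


WUE = 2623 / 237.4 = 11.05 kg/ha/mm
Therefore the water-use efficiency = 11.05 kg/ha/mm.


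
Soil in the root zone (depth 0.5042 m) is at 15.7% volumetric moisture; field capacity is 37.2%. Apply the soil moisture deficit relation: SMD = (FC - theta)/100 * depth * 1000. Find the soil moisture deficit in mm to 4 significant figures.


SMD = (37.2 - 15.7)/100 * 0.5042 * 1000 = 108.4 mm
Therefore the soil moisture deficit = 108.4 mm.


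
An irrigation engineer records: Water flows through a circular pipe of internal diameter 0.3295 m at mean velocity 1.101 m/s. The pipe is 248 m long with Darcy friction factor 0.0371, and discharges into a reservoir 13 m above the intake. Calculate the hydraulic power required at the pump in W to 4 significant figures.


Approach: apply continuity + Darcy-Weisbach + hydraulic power, Q = A*v; hf = f*(L/D)*(v^2/(2g)); H = static + hf; P = rho*g*Q*H.
Step 1 — flow rate (continuity, Q = A*v):
  A = pi*(0.3295/2)^2 = 0.0852709 m^2
  Q = 0.0852709 * 1.101 = 0.0938832 m^3/s
Step 2 — friction head loss (Darcy-Weisbach):
  hf = 0.0371 * (248/0.3295) * (1.101^2 / (2*9.81))
  hf = 1.72523 m
Step 3 — total head: H = 13 + 1.72523 = 14.7252 m
Step 4 — hydraulic power (P = rho*g*Q*H):
  P = 1000 * 9.81 * 0.0938832 * 14.7252 = 13560 W
Therefore the hydraulic power required at the pump = 13560 W.


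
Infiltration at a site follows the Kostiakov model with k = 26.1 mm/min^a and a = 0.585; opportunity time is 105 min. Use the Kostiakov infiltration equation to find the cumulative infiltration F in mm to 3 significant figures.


Approach: apply the Kostiakov infiltration equation, F = k*t^a.
F = 26.1 * 105^0.585 = 397 mm
Therefore the cumulative infiltration F = 397 mm.


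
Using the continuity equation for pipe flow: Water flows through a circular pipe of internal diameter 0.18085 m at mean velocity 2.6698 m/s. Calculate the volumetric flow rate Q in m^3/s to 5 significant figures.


Approach: apply the continuity equation for pipe flow, Q = A * v with A = pi*(D/2)^2.
A = pi*(0.18085/2)^2 = 0.02568780 m^2
Q = 0.02568780 * 2.6698 = 0.068581 m^3/s
Therefore the volumetric flow rate Q = 0.068581 m^3/s.


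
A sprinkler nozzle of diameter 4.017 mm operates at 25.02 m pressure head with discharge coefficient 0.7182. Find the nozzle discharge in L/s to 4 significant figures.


Approach: apply the orifice equation, Q = Cd*A*sqrt(2*g*h), A = pi*(d/2)^2.
A = pi*(4.017e-3/2)^2 = 1.26734e-05 m^2
Q = 0.7182 * 1.26734e-05 * sqrt(2*9.81*25.02) * 1000 = 0.2017 L/s
Therefore the nozzle discharge = 0.2017 L/s.


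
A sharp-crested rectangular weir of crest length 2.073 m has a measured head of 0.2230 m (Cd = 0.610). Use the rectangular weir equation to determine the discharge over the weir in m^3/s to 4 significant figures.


Approach: apply the rectangular weir equation, Q = (2/3)*Cd*L*sqrt(2g)*H^1.5.
Q = (2/3)*0.610*2.073*sqrt(2*9.81)*0.2230^1.5 = 0.3932 m^3/s
Therefore the discharge over the weir = 0.3932 m^3/s.


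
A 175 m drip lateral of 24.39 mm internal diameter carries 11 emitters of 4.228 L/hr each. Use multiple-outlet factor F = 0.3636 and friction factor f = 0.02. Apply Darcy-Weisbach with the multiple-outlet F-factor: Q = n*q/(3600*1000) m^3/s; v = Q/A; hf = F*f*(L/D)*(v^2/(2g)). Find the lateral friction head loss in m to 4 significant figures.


Q = 11*4.228/(3600*1000) = 1.29189e-05 m^3/s
A = pi*(24.39e-3/2)^2 = 4.67211e-04 m^2, so v = Q/A = 0.0276511 m/s
hf = 0.3636*0.02*(175/0.02439)*(0.0276511^2/(2*9.81)) = 0.002033 m
Therefore the lateral friction head loss = 0.002033 m.


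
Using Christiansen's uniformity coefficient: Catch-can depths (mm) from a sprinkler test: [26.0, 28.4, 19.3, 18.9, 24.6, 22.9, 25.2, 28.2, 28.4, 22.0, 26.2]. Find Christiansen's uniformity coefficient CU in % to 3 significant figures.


Approach: apply Christiansen's uniformity coefficient, CU = (1 - mean_abs_deviation/mean)*100.
mean = 24.555 mm
mean |d_i - mean| = 2.7488 mm
CU = (1 - 2.7488/24.555)*100 = 88.8 %
Therefore Christiansen's uniformity coefficient CU = 88.8 %.


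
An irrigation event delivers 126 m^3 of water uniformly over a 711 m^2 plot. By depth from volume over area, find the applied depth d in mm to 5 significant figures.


Approach: apply depth from volume over area, d = (V/A)*1000.
d = (126 / 711) * 1000 = 177.22 mm
Therefore the applied depth d = 177.22 mm.


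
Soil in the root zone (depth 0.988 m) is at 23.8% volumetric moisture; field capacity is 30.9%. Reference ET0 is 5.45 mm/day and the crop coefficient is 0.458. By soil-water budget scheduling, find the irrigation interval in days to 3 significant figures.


Approach: apply soil-water budget scheduling, SMD = (FC-theta)/100*depth*1000; ETc = ET0*Kc; interval = SMD/ETc.
Step 1 — soil moisture deficit:
  SMD = (30.9 - 23.8)/100 * 0.988 * 1000 = 70.148 mm
Step 2 — daily crop ET (ETc = ET0*Kc):
  ETc = 5.45 * 0.458 = 2.4961 mm/day
Step 3 — irrigation interval (SMD/ETc):
  interval = 70.148 / 2.4961 = 28.1 days
Therefore the irrigation interval = 28.1 days.


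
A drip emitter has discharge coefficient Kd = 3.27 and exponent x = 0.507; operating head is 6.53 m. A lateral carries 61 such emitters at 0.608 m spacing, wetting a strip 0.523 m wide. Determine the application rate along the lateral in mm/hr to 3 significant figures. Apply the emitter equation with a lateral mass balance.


Approach: apply the emitter equation with a lateral mass balance, q = Kd*h^x; Q = n*q; rate = Q/(n*spacing*width).
Step 1 — single emitter flow (q = Kd*h^x):
  q = 3.27 * 6.53^0.507 = 8.4666 L/hr
Step 2 — total lateral flow: Q = 61 * 8.4666 = 516.46 L/hr
Step 3 — wetted area: A = 61 * 0.608 * 0.523 = 19.397 m^2
Step 4 — application rate: Q/A = 516.46/19.397 = 26.6 mm/hr
Therefore the application rate along the lateral = 26.6 mm/hr.


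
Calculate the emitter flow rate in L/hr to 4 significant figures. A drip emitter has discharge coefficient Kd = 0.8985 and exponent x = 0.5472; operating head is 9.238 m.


Approach: apply the emitter characteristic equation, q = Kd * h^x.
q = 0.8985 * 9.238^0.5472 = 3.033 L/hr
Therefore the emitter flow rate = 3.033 L/hr.


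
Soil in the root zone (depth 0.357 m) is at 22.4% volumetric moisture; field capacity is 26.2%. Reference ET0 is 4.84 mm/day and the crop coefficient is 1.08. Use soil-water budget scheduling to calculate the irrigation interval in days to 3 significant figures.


Approach: apply soil-water budget scheduling, SMD = (FC-theta)/100*depth*1000; ETc = ET0*Kc; interval = SMD/ETc.
Step 1 — soil moisture deficit:
  SMD = (26.2 - 22.4)/100 * 0.357 * 1000 = 13.566 mm
Step 2 — daily crop ET (ETc = ET0*Kc):
  ETc = 4.84 * 1.08 = 5.2272 mm/day
Step 3 — irrigation interval (SMD/ETc):
  interval = 13.566 / 5.2272 = 2.60 days
Therefore the irrigation interval = 2.60 days.


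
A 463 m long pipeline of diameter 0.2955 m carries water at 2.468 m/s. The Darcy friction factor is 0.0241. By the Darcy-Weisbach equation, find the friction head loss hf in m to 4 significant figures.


Approach: apply the Darcy-Weisbach equation, hf = f*(L/D)*(v^2/(2g)).
hf = 0.0241 * (463/0.2955) * (2.468^2 / (2*9.81))
hf = 11.72 m
Therefore the friction head loss hf = 11.72 m.


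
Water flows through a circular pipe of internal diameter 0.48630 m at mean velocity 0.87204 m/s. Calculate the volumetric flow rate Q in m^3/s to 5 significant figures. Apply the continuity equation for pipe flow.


Approach: apply the continuity equation for pipe flow, Q = A * v with A = pi*(D/2)^2.
A = pi*(0.48630/2)^2 = 0.1857370 m^2
Q = 0.1857370 * 0.87204 = 0.16197 m^3/s
Therefore the volumetric flow rate Q = 0.16197 m^3/s.


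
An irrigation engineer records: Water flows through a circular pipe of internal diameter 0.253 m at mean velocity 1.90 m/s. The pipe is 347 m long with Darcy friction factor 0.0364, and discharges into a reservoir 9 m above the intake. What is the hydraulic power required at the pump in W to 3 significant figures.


Approach: apply continuity + Darcy-Weisbach + hydraulic power, Q = A*v; hf = f*(L/D)*(v^2/(2g)); H = static + hf; P = rho*g*Q*H.
Step 1 — flow rate (continuity, Q = A*v):
  A = pi*(0.253/2)^2 = 0.050273 m^2
  Q = 0.050273 * 1.90 = 0.095518 m^3/s
Step 2 — friction head loss (Darcy-Weisbach):
  hf = 0.0364 * (347/0.253) * (1.90^2 / (2*9.81))
  hf = 9.1858 m
Step 3 — total head: H = 9 + 9.1858 = 18.186 m
Step 4 — hydraulic power (P = rho*g*Q*H):
  P = 1000 * 9.81 * 0.095518 * 18.186 = 17000 W
Therefore the hydraulic power required at the pump = 17000 W.


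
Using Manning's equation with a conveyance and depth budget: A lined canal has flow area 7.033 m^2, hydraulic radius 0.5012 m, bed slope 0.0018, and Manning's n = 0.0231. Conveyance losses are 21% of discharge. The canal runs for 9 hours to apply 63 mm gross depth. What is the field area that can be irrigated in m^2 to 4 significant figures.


Approach: apply Manning's equation with a conveyance and depth budget, Q = (1/n)*A*R^(2/3)*S^(1/2); Q_field = Q*(1-loss); Area = Q_field*t/(d/1000).
Step 1 — canal discharge (Manning's equation):
  Q = (1/0.0231) * 7.033 * 0.5012^(2/3) * 0.0018^(1/2) = 8.15028 m^3/s
Step 2 — delivered flow: Q_field = 8.15028*(1 - 21/100) = 6.43872 m^3/s
Step 3 — volume delivered: V = 6.43872 * 9*3600 = 208614 m^3
Step 4 — area served: A = V / (depth/1000) = 208614 / 0.063 = 3311000 m^2
Therefore the field area that can be irrigated = 3311000 m^2.
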